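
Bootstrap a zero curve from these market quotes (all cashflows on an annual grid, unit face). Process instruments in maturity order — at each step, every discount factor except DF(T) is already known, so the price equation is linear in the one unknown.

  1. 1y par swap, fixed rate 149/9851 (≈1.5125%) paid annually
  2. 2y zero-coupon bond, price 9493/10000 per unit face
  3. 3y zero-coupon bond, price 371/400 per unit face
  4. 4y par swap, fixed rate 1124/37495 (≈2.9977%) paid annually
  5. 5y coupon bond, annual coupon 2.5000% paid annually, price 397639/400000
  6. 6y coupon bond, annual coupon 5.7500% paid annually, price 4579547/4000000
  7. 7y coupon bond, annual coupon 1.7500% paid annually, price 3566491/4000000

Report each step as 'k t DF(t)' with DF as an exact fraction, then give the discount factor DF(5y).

1 1 9851/10000
2 2 9493/10000
3 3 371/400
4 4 2219/2500
5 5 549/625
6 6 831/1000
7 7 489/625
DF(5y) = 549/625 ≈ 0.878400

step 1 [1y] swap r/1=149/9851: DF=(1 − 149/9851·(0))/(1+149/9851) = 9851/10000 ≈ 0.985100
step 2 [2y] zero: DF = P = 9493/10000 ≈ 0.949300
step 3 [3y] zero: DF = P = 371/400 ≈ 0.927500
step 4 [4y] swap r/1=1124/37495: DF=(1 − 1124/37495·(0.985100+0.949300+0.927500))/(1+1124/37495) = 2219/2500 ≈ 0.887600
step 5 [5y] bond c/1=1/40: DF=(397639/400000 − 1/40·(0.985100+0.949300+0.927500+0.887600))/(1+1/40) = 549/625 ≈ 0.878400
step 6 [6y] bond c/1=23/400: DF=(4579547/4000000 − 23/400·(0.985100+0.949300+0.927500+0.887600+0.878400))/(1+23/400) = 831/1000 ≈ 0.831000
step 7 [7y] bond c/1=7/400: DF=(3566491/4000000 − 7/400·(0.985100+0.949300+0.927500+0.887600+0.878400+0.831000))/(1+7/400) = 489/625 ≈ 0.782400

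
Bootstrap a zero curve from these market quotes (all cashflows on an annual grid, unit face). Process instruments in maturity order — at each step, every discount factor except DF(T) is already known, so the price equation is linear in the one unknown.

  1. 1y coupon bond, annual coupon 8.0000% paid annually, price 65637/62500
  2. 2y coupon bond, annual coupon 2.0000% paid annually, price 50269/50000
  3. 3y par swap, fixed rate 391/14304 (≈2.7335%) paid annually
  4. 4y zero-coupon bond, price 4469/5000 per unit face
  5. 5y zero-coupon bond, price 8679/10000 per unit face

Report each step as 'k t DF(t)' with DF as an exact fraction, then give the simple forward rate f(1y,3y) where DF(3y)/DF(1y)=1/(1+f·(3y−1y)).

1 1 2431/2500
2 2 4833/5000
3 3 4609/5000
4 4 4469/5000
5 5 8679/10000
f(1y,3y) = ((2431/2500)/(4609/5000) − 1)/(2) = 23/838 ≈ 2.7446%

step 1 [1y] bond c/1=2/25: DF=(65637/62500 − 2/25·(0))/(1+2/25) = 2431/2500 ≈ 0.972400
step 2 [2y] bond c/1=1/50: DF=(50269/50000 − 1/50·(0.972400))/(1+1/50) = 4833/5000 ≈ 0.966600
step 3 [3y] swap r/1=391/14304: DF=(1 − 391/14304·(0.972400+0.966600))/(1+391/14304) = 4609/5000 ≈ 0.921800
step 4 [4y] zero: DF = P = 4469/5000 ≈ 0.893800
step 5 [5y] zero: DF = P = 8679/10000 ≈ 0.867900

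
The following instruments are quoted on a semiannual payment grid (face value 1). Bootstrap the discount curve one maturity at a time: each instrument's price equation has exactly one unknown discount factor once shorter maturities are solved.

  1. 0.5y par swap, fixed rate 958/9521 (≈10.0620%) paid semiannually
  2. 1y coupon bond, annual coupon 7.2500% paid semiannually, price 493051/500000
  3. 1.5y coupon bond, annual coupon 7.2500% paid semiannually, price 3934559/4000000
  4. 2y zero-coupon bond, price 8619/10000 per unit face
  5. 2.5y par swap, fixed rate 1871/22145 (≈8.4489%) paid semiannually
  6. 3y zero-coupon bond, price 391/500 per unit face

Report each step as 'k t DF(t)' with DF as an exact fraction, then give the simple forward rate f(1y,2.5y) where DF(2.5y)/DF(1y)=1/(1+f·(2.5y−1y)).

step 1 [0.5y] swap r/2=479/9521: DF=(1 − 479/9521·(0))/(1+479/9521) = 9521/10000 ≈ 0.952100
step 2 [1y] bond c/2=29/800: DF=(493051/500000 − 29/800·(0.952100))/(1+29/800) = 9183/10000 ≈ 0.918300
step 3 [1.5y] bond c/2=29/800: DF=(3934559/4000000 − 29/800·(0.952100+0.918300))/(1+29/800) = 4419/5000 ≈ 0.883800
step 4 [2y] zero: DF = P = 8619/10000 ≈ 0.861900
step 5 [2.5y] swap r/2=1871/44290: DF=(1 − 1871/44290·(0.952100+0.918300+0.883800+0.861900))/(1+1871/44290) = 8129/10000 ≈ 0.812900
step 6 [3y] zero: DF = P = 391/500 ≈ 0.782000

1 1/2 9521/10000
2 1 9183/10000
3 3/2 4419/5000
4 2 8619/10000
5 5/2 8129/10000
6 3 391/500
f(1y,2.5y) = ((9183/10000)/(8129/10000) − 1)/(3/2) = 2108/24387 ≈ 8.6439%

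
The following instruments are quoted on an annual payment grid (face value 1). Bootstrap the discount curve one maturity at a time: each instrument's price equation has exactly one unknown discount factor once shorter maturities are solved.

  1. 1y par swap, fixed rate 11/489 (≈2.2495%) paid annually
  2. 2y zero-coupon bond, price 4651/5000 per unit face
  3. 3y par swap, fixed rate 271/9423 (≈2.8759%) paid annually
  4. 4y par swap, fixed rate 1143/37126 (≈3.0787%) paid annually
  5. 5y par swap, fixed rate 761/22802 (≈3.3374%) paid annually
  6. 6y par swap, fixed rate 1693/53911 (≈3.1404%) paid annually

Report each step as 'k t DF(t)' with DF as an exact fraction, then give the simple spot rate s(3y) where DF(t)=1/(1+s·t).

1 1 489/500
2 2 4651/5000
3 3 9187/10000
4 4 8857/10000
5 5 4239/5000
6 6 8307/10000
s(3y) = (1/(9187/10000) − 1)/(3) = 271/9187 ≈ 2.9498%

step 1 [1y] swap r/1=11/489: DF=(1 − 11/489·(0))/(1+11/489) = 489/500 ≈ 0.978000
step 2 [2y] zero: DF = P = 4651/5000 ≈ 0.930200
step 3 [3y] swap r/1=271/9423: DF=(1 − 271/9423·(0.978000+0.930200))/(1+271/9423) = 9187/10000 ≈ 0.918700
step 4 [4y] swap r/1=1143/37126: DF=(1 − 1143/37126·(0.978000+0.930200+0.918700))/(1+1143/37126) = 8857/10000 ≈ 0.885700
step 5 [5y] swap r/1=761/22802: DF=(1 − 761/22802·(0.978000+0.930200+0.918700+0.885700))/(1+761/22802) = 4239/5000 ≈ 0.847800
step 6 [6y] swap r/1=1693/53911: DF=(1 − 1693/53911·(0.978000+0.930200+0.918700+0.885700+0.847800))/(1+1693/53911) = 8307/10000 ≈ 0.830700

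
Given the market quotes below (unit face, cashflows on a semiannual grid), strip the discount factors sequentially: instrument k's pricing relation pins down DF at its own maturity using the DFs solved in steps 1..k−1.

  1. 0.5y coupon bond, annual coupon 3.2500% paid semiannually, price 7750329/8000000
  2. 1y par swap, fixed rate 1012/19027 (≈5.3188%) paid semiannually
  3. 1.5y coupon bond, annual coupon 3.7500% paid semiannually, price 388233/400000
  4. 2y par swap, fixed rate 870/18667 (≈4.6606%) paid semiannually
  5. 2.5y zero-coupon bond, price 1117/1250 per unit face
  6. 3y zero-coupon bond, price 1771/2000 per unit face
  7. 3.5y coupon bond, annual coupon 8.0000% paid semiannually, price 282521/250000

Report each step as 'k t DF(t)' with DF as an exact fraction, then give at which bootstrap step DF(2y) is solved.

step 1 [0.5y] bond c/2=13/800: DF=(7750329/8000000 − 13/800·(0))/(1+13/800) = 9533/10000 ≈ 0.953300
step 2 [1y] swap r/2=506/19027: DF=(1 − 506/19027·(0.953300))/(1+506/19027) = 4747/5000 ≈ 0.949400
step 3 [1.5y] bond c/2=3/160: DF=(388233/400000 − 3/160·(0.953300+0.949400))/(1+3/160) = 9177/10000 ≈ 0.917700
step 4 [2y] swap r/2=435/18667: DF=(1 − 435/18667·(0.953300+0.949400+0.917700))/(1+435/18667) = 913/1000 ≈ 0.913000
step 5 [2.5y] zero: DF = P = 1117/1250 ≈ 0.893600
step 6 [3y] zero: DF = P = 1771/2000 ≈ 0.885500
step 7 [3.5y] bond c/2=1/25: DF=(282521/250000 − 1/25·(0.953300+0.949400+0.917700+0.913000+0.893600+0.885500))/(1+1/25) = 4373/5000 ≈ 0.874600

1 1/2 9533/10000
2 1 4747/5000
3 3/2 9177/10000
4 2 913/1000
5 5/2 1117/1250
6 3 1771/2000
7 7/2 4373/5000
DF(2y) is solved at step 4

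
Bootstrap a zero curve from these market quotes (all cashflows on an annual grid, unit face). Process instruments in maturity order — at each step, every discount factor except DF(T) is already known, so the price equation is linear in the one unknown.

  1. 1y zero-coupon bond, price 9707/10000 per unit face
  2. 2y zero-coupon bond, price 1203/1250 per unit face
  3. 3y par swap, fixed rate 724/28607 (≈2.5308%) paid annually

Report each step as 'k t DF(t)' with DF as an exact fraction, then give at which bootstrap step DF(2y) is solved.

1 1 9707/10000
2 2 1203/1250
3 3 2319/2500
DF(2y) is solved at step 2

step 1 [1y] zero: DF = P = 9707/10000 ≈ 0.970700
step 2 [2y] zero: DF = P = 1203/1250 ≈ 0.962400
step 3 [3y] swap r/1=724/28607: DF=(1 − 724/28607·(0.970700+0.962400))/(1+724/28607) = 2319/2500 ≈ 0.927600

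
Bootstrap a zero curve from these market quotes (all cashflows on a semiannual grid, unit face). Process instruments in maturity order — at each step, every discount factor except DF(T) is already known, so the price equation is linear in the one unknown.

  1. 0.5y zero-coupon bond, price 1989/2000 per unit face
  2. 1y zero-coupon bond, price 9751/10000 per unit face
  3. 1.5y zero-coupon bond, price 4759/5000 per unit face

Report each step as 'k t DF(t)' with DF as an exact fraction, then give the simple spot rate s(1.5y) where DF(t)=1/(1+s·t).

step 1 [0.5y] zero: DF = P = 1989/2000 ≈ 0.994500
step 2 [1y] zero: DF = P = 9751/10000 ≈ 0.975100
step 3 [1.5y] zero: DF = P = 4759/5000 ≈ 0.951800

1 1/2 1989/2000
2 1 9751/10000
3 3/2 4759/5000
s(1.5y) = (1/(4759/5000) − 1)/(3/2) = 482/14277 ≈ 3.3761%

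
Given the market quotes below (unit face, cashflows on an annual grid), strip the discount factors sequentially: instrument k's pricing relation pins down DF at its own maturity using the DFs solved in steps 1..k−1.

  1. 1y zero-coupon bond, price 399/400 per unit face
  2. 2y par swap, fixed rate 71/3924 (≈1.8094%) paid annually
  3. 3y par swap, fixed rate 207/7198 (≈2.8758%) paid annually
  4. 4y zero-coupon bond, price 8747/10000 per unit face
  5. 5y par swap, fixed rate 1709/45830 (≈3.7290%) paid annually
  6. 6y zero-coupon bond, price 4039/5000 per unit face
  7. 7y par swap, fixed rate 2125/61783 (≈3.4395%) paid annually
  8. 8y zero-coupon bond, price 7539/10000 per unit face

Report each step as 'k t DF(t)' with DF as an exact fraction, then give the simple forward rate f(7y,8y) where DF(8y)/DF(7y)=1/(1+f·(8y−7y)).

1 1 399/400
2 2 1929/2000
3 3 2293/2500
4 4 8747/10000
5 5 8291/10000
6 6 4039/5000
7 7 63/80
8 8 7539/10000
f(7y,8y) = ((63/80)/(7539/10000) − 1)/(1) = 16/359 ≈ 4.4568%

step 1 [1y] zero: DF = P = 399/400 ≈ 0.997500
step 2 [2y] swap r/1=71/3924: DF=(1 − 71/3924·(0.997500))/(1+71/3924) = 1929/2000 ≈ 0.964500
step 3 [3y] swap r/1=207/7198: DF=(1 − 207/7198·(0.997500+0.964500))/(1+207/7198) = 2293/2500 ≈ 0.917200
step 4 [4y] zero: DF = P = 8747/10000 ≈ 0.874700
step 5 [5y] swap r/1=1709/45830: DF=(1 − 1709/45830·(0.997500+0.964500+0.917200+0.874700))/(1+1709/45830) = 8291/10000 ≈ 0.829100
step 6 [6y] zero: DF = P = 4039/5000 ≈ 0.807800
step 7 [7y] swap r/1=2125/61783: DF=(1 − 2125/61783·(0.997500+0.964500+0.917200+0.874700+0.829100+0.807800))/(1+2125/61783) = 63/80 ≈ 0.787500
step 8 [8y] zero: DF = P = 7539/10000 ≈ 0.753900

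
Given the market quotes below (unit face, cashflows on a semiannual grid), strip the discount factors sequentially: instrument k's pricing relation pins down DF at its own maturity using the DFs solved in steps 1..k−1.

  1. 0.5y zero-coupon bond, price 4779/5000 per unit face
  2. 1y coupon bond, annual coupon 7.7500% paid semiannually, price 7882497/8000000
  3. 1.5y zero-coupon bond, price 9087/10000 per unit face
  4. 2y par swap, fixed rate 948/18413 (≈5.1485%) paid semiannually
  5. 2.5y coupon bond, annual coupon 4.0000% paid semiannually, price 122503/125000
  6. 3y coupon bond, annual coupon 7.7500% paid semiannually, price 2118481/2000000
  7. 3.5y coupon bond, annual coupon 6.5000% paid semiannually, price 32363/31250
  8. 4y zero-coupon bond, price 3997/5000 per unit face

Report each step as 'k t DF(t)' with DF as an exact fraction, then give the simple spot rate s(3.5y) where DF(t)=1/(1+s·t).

1 1/2 4779/5000
2 1 9129/10000
3 3/2 9087/10000
4 2 2263/2500
5 5/2 4443/5000
6 3 2123/2500
7 7/2 2081/2500
8 4 3997/5000
s(3.5y) = (1/(2081/2500) − 1)/(7/2) = 838/14567 ≈ 5.7527%

step 1 [0.5y] zero: DF = P = 4779/5000 ≈ 0.955800
step 2 [1y] bond c/2=31/800: DF=(7882497/8000000 − 31/800·(0.955800))/(1+31/800) = 9129/10000 ≈ 0.912900
step 3 [1.5y] zero: DF = P = 9087/10000 ≈ 0.908700
step 4 [2y] swap r/2=474/18413: DF=(1 − 474/18413·(0.955800+0.912900+0.908700))/(1+474/18413) = 2263/2500 ≈ 0.905200
step 5 [2.5y] bond c/2=1/50: DF=(122503/125000 − 1/50·(0.955800+0.912900+0.908700+0.905200))/(1+1/50) = 4443/5000 ≈ 0.888600
step 6 [3y] bond c/2=31/800: DF=(2118481/2000000 − 31/800·(0.955800+0.912900+0.908700+0.905200+0.888600))/(1+31/800) = 2123/2500 ≈ 0.849200
step 7 [3.5y] bond c/2=13/400: DF=(32363/31250 − 13/400·(0.955800+0.912900+0.908700+0.905200+0.888600+0.849200))/(1+13/400) = 2081/2500 ≈ 0.832400
step 8 [4y] zero: DF = P = 3997/5000 ≈ 0.799400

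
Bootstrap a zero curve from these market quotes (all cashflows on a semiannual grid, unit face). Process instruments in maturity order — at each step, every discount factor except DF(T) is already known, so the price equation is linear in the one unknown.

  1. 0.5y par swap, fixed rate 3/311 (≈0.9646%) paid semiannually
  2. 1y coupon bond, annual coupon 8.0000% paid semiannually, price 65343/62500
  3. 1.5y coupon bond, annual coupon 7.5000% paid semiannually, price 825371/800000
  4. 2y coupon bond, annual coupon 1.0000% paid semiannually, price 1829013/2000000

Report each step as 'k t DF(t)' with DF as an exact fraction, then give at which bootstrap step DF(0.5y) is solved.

step 1 [0.5y] swap r/2=3/622: DF=(1 − 3/622·(0))/(1+3/622) = 622/625 ≈ 0.995200
step 2 [1y] bond c/2=1/25: DF=(65343/62500 − 1/25·(0.995200))/(1+1/25) = 967/1000 ≈ 0.967000
step 3 [1.5y] bond c/2=3/80: DF=(825371/800000 − 3/80·(0.995200+0.967000))/(1+3/80) = 1847/2000 ≈ 0.923500
step 4 [2y] bond c/2=1/200: DF=(1829013/2000000 − 1/200·(0.995200+0.967000+0.923500))/(1+1/200) = 2239/2500 ≈ 0.895600

1 1/2 622/625
2 1 967/1000
3 3/2 1847/2000
4 2 2239/2500
DF(0.5y) is solved at step 1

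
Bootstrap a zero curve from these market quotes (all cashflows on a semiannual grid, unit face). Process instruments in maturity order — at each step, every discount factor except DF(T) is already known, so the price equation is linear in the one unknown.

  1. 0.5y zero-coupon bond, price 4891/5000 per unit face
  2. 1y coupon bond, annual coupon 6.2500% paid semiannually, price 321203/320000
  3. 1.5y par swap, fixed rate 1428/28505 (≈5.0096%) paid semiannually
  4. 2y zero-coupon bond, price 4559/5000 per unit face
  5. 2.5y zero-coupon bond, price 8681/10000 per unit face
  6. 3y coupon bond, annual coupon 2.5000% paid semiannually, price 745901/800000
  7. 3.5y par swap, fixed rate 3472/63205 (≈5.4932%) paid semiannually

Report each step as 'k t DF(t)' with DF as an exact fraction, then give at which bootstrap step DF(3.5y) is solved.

1 1/2 4891/5000
2 1 9437/10000
3 3/2 4643/5000
4 2 4559/5000
5 5/2 8681/10000
6 3 8637/10000
7 7/2 1033/1250
DF(3.5y) is solved at step 7

step 1 [0.5y] zero: DF = P = 4891/5000 ≈ 0.978200
step 2 [1y] bond c/2=1/32: DF=(321203/320000 − 1/32·(0.978200))/(1+1/32) = 9437/10000 ≈ 0.943700
step 3 [1.5y] swap r/2=714/28505: DF=(1 − 714/28505·(0.978200+0.943700))/(1+714/28505) = 4643/5000 ≈ 0.928600
step 4 [2y] zero: DF = P = 4559/5000 ≈ 0.911800
step 5 [2.5y] zero: DF = P = 8681/10000 ≈ 0.868100
step 6 [3y] bond c/2=1/80: DF=(745901/800000 − 1/80·(0.978200+0.943700+0.928600+0.911800+0.868100))/(1+1/80) = 8637/10000 ≈ 0.863700
step 7 [3.5y] swap r/2=1736/63205: DF=(1 − 1736/63205·(0.978200+0.943700+0.928600+0.911800+0.868100+0.863700))/(1+1736/63205) = 1033/1250 ≈ 0.826400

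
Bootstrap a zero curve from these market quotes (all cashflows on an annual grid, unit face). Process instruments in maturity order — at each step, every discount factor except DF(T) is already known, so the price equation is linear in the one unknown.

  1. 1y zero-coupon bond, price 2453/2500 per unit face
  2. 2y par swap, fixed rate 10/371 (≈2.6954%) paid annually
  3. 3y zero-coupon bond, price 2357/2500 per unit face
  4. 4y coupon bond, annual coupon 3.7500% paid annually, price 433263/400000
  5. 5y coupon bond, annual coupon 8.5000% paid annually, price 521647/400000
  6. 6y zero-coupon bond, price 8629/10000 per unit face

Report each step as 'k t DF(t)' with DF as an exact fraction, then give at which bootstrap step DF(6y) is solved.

1 1 2453/2500
2 2 237/250
3 3 2357/2500
4 4 4701/5000
5 5 9033/10000
6 6 8629/10000
DF(6y) is solved at step 6

step 1 [1y] zero: DF = P = 2453/2500 ≈ 0.981200
step 2 [2y] swap r/1=10/371: DF=(1 − 10/371·(0.981200))/(1+10/371) = 237/250 ≈ 0.948000
step 3 [3y] zero: DF = P = 2357/2500 ≈ 0.942800
step 4 [4y] bond c/1=3/80: DF=(433263/400000 − 3/80·(0.981200+0.948000+0.942800))/(1+3/80) = 4701/5000 ≈ 0.940200
step 5 [5y] bond c/1=17/200: DF=(521647/400000 − 17/200·(0.981200+0.948000+0.942800+0.940200))/(1+17/200) = 9033/10000 ≈ 0.903300
step 6 [6y] zero: DF = P = 8629/10000 ≈ 0.862900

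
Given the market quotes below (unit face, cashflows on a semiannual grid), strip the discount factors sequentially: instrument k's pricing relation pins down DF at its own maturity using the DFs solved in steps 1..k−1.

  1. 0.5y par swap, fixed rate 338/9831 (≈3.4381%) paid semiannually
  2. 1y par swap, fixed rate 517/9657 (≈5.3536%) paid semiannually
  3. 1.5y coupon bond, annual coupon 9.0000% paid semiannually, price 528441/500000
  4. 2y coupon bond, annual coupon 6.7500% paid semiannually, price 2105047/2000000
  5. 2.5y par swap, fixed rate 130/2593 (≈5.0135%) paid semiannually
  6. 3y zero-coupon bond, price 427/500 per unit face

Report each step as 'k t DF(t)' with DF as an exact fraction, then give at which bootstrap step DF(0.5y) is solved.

step 1 [0.5y] swap r/2=169/9831: DF=(1 − 169/9831·(0))/(1+169/9831) = 9831/10000 ≈ 0.983100
step 2 [1y] swap r/2=517/19314: DF=(1 − 517/19314·(0.983100))/(1+517/19314) = 9483/10000 ≈ 0.948300
step 3 [1.5y] bond c/2=9/200: DF=(528441/500000 − 9/200·(0.983100+0.948300))/(1+9/200) = 4641/5000 ≈ 0.928200
step 4 [2y] bond c/2=27/800: DF=(2105047/2000000 − 27/800·(0.983100+0.948300+0.928200))/(1+27/800) = 578/625 ≈ 0.924800
step 5 [2.5y] swap r/2=65/2593: DF=(1 − 65/2593·(0.983100+0.948300+0.928200+0.924800))/(1+65/2593) = 883/1000 ≈ 0.883000
step 6 [3y] zero: DF = P = 427/500 ≈ 0.854000

1 1/2 9831/10000
2 1 9483/10000
3 3/2 4641/5000
4 2 578/625
5 5/2 883/1000
6 3 427/500
DF(0.5y) is solved at step 1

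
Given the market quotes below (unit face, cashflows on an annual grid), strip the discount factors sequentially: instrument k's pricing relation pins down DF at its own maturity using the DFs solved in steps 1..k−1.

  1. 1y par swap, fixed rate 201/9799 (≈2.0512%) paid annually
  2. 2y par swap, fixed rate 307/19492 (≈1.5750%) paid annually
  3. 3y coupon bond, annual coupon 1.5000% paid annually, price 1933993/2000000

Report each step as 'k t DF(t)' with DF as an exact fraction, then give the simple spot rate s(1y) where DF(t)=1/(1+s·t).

1 1 9799/10000
2 2 9693/10000
3 3 9239/10000
s(1y) = (1/(9799/10000) − 1)/(1) = 201/9799 ≈ 2.0512%

step 1 [1y] swap r/1=201/9799: DF=(1 − 201/9799·(0))/(1+201/9799) = 9799/10000 ≈ 0.979900
step 2 [2y] swap r/1=307/19492: DF=(1 − 307/19492·(0.979900))/(1+307/19492) = 9693/10000 ≈ 0.969300
step 3 [3y] bond c/1=3/200: DF=(1933993/2000000 − 3/200·(0.979900+0.969300))/(1+3/200) = 9239/10000 ≈ 0.923900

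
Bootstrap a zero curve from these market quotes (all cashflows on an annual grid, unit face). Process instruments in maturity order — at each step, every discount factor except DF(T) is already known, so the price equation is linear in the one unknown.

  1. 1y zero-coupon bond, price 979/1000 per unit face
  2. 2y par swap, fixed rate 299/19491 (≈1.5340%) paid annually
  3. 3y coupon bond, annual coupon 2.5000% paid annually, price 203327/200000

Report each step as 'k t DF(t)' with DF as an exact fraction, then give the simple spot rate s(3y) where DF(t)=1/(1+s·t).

step 1 [1y] zero: DF = P = 979/1000 ≈ 0.979000
step 2 [2y] swap r/1=299/19491: DF=(1 − 299/19491·(0.979000))/(1+299/19491) = 9701/10000 ≈ 0.970100
step 3 [3y] bond c/1=1/40: DF=(203327/200000 − 1/40·(0.979000+0.970100))/(1+1/40) = 9443/10000 ≈ 0.944300

1 1 979/1000
2 2 9701/10000
3 3 9443/10000
s(3y) = (1/(9443/10000) − 1)/(3) = 557/28329 ≈ 1.9662%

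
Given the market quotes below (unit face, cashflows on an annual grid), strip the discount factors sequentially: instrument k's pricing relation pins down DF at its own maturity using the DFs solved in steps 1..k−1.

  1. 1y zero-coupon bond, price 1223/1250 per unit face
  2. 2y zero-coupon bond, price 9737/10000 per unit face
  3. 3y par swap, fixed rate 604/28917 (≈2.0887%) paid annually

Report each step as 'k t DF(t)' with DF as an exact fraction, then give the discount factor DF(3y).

1 1 1223/1250
2 2 9737/10000
3 3 2349/2500
DF(3y) = 2349/2500 ≈ 0.939600

step 1 [1y] zero: DF = P = 1223/1250 ≈ 0.978400
step 2 [2y] zero: DF = P = 9737/10000 ≈ 0.973700
step 3 [3y] swap r/1=604/28917: DF=(1 − 604/28917·(0.978400+0.973700))/(1+604/28917) = 2349/2500 ≈ 0.939600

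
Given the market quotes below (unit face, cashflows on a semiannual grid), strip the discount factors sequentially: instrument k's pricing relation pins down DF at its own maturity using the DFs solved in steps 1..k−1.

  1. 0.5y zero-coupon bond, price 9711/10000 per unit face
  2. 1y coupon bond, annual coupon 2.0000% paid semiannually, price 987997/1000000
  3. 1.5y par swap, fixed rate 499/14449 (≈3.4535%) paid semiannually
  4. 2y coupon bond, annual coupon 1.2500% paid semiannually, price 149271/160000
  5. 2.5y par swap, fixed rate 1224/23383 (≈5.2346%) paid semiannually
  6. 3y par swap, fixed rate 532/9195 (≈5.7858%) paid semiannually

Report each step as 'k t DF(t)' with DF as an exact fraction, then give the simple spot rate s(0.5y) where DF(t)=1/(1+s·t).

step 1 [0.5y] zero: DF = P = 9711/10000 ≈ 0.971100
step 2 [1y] bond c/2=1/100: DF=(987997/1000000 − 1/100·(0.971100))/(1+1/100) = 4843/5000 ≈ 0.968600
step 3 [1.5y] swap r/2=499/28898: DF=(1 − 499/28898·(0.971100+0.968600))/(1+499/28898) = 9501/10000 ≈ 0.950100
step 4 [2y] bond c/2=1/160: DF=(149271/160000 − 1/160·(0.971100+0.968600+0.950100))/(1+1/160) = 2273/2500 ≈ 0.909200
step 5 [2.5y] swap r/2=612/23383: DF=(1 − 612/23383·(0.971100+0.968600+0.950100+0.909200))/(1+612/23383) = 1097/1250 ≈ 0.877600
step 6 [3y] swap r/2=266/9195: DF=(1 − 266/9195·(0.971100+0.968600+0.950100+0.909200+0.877600))/(1+266/9195) = 2101/2500 ≈ 0.840400

1 1/2 9711/10000
2 1 4843/5000
3 3/2 9501/10000
4 2 2273/2500
5 5/2 1097/1250
6 3 2101/2500
s(0.5y) = (1/(9711/10000) − 1)/(1/2) = 578/9711 ≈ 5.9520%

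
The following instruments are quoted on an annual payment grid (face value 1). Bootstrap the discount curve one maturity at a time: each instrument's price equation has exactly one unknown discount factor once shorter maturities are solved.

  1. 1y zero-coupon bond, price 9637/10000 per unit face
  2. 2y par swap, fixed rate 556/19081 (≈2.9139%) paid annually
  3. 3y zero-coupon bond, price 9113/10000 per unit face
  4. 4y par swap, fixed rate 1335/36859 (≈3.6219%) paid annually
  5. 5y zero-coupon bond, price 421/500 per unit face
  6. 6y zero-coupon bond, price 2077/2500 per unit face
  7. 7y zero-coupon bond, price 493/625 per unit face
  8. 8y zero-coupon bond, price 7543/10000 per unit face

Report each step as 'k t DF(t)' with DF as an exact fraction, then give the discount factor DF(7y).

1 1 9637/10000
2 2 2361/2500
3 3 9113/10000
4 4 1733/2000
5 5 421/500
6 6 2077/2500
7 7 493/625
8 8 7543/10000
DF(7y) = 493/625 ≈ 0.788800

step 1 [1y] zero: DF = P = 9637/10000 ≈ 0.963700
step 2 [2y] swap r/1=556/19081: DF=(1 − 556/19081·(0.963700))/(1+556/19081) = 2361/2500 ≈ 0.944400
step 3 [3y] zero: DF = P = 9113/10000 ≈ 0.911300
step 4 [4y] swap r/1=1335/36859: DF=(1 − 1335/36859·(0.963700+0.944400+0.911300))/(1+1335/36859) = 1733/2000 ≈ 0.866500
step 5 [5y] zero: DF = P = 421/500 ≈ 0.842000
step 6 [6y] zero: DF = P = 2077/2500 ≈ 0.830800
step 7 [7y] zero: DF = P = 493/625 ≈ 0.788800
step 8 [8y] zero: DF = P = 7543/10000 ≈ 0.754300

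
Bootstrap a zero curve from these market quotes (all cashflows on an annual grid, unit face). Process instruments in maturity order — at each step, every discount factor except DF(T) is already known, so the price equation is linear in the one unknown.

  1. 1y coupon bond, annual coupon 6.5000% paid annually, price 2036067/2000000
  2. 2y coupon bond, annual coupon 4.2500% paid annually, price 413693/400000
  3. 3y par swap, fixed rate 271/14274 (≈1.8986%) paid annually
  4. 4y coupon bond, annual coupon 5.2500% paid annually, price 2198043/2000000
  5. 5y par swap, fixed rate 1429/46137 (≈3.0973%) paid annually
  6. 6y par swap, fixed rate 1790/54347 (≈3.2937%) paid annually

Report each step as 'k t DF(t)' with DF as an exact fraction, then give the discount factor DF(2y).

1 1 9559/10000
2 2 9531/10000
3 3 4729/5000
4 4 4509/5000
5 5 8571/10000
6 6 821/1000
DF(2y) = 9531/10000 ≈ 0.953100

step 1 [1y] bond c/1=13/200: DF=(2036067/2000000 − 13/200·(0))/(1+13/200) = 9559/10000 ≈ 0.955900
step 2 [2y] bond c/1=17/400: DF=(413693/400000 − 17/400·(0.955900))/(1+17/400) = 9531/10000 ≈ 0.953100
step 3 [3y] swap r/1=271/14274: DF=(1 − 271/14274·(0.955900+0.953100))/(1+271/14274) = 4729/5000 ≈ 0.945800
step 4 [4y] bond c/1=21/400: DF=(2198043/2000000 − 21/400·(0.955900+0.953100+0.945800))/(1+21/400) = 4509/5000 ≈ 0.901800
step 5 [5y] swap r/1=1429/46137: DF=(1 − 1429/46137·(0.955900+0.953100+0.945800+0.901800))/(1+1429/46137) = 8571/10000 ≈ 0.857100
step 6 [6y] swap r/1=1790/54347: DF=(1 − 1790/54347·(0.955900+0.953100+0.945800+0.901800+0.857100))/(1+1790/54347) = 821/1000 ≈ 0.821000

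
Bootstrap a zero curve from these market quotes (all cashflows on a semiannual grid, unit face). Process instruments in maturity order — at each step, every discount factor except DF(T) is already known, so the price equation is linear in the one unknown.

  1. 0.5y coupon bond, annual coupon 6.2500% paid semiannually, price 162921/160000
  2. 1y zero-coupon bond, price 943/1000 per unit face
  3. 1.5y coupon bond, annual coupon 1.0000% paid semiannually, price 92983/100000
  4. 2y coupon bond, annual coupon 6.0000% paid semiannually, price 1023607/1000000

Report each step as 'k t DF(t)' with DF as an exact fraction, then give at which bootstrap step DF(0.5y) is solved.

step 1 [0.5y] bond c/2=1/32: DF=(162921/160000 − 1/32·(0))/(1+1/32) = 4937/5000 ≈ 0.987400
step 2 [1y] zero: DF = P = 943/1000 ≈ 0.943000
step 3 [1.5y] bond c/2=1/200: DF=(92983/100000 − 1/200·(0.987400+0.943000))/(1+1/200) = 2289/2500 ≈ 0.915600
step 4 [2y] bond c/2=3/100: DF=(1023607/1000000 − 3/100·(0.987400+0.943000+0.915600))/(1+3/100) = 9109/10000 ≈ 0.910900

1 1/2 4937/5000
2 1 943/1000
3 3/2 2289/2500
4 2 9109/10000
DF(0.5y) is solved at step 1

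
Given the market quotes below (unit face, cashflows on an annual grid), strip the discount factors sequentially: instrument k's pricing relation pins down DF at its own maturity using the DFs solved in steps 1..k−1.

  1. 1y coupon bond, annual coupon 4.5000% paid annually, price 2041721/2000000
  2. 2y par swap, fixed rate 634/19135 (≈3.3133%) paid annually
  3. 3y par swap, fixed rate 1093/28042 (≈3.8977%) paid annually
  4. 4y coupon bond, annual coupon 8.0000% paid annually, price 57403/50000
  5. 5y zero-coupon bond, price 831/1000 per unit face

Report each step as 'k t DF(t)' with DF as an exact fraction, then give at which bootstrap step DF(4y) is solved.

1 1 9769/10000
2 2 4683/5000
3 3 8907/10000
4 4 8553/10000
5 5 831/1000
DF(4y) is solved at step 4

step 1 [1y] bond c/1=9/200: DF=(2041721/2000000 − 9/200·(0))/(1+9/200) = 9769/10000 ≈ 0.976900
step 2 [2y] swap r/1=634/19135: DF=(1 − 634/19135·(0.976900))/(1+634/19135) = 4683/5000 ≈ 0.936600
step 3 [3y] swap r/1=1093/28042: DF=(1 − 1093/28042·(0.976900+0.936600))/(1+1093/28042) = 8907/10000 ≈ 0.890700
step 4 [4y] bond c/1=2/25: DF=(57403/50000 − 2/25·(0.976900+0.936600+0.890700))/(1+2/25) = 8553/10000 ≈ 0.855300
step 5 [5y] zero: DF = P = 831/1000 ≈ 0.831000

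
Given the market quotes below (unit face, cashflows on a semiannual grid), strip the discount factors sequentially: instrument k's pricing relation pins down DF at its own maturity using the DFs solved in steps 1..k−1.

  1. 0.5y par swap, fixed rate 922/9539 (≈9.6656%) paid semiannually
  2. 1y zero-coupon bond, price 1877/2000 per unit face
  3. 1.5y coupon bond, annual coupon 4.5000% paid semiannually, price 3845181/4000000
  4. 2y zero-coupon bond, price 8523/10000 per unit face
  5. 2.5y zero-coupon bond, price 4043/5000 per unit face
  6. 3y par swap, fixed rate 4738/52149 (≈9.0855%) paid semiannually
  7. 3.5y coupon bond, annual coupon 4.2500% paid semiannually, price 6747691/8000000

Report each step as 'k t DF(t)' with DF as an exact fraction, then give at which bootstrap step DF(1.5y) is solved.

step 1 [0.5y] swap r/2=461/9539: DF=(1 − 461/9539·(0))/(1+461/9539) = 9539/10000 ≈ 0.953900
step 2 [1y] zero: DF = P = 1877/2000 ≈ 0.938500
step 3 [1.5y] bond c/2=9/400: DF=(3845181/4000000 − 9/400·(0.953900+0.938500))/(1+9/400) = 1797/2000 ≈ 0.898500
step 4 [2y] zero: DF = P = 8523/10000 ≈ 0.852300
step 5 [2.5y] zero: DF = P = 4043/5000 ≈ 0.808600
step 6 [3y] swap r/2=2369/52149: DF=(1 − 2369/52149·(0.953900+0.938500+0.898500+0.852300+0.808600))/(1+2369/52149) = 7631/10000 ≈ 0.763100
step 7 [3.5y] bond c/2=17/800: DF=(6747691/8000000 − 17/800·(0.953900+0.938500+0.898500+0.852300+0.808600+0.763100))/(1+17/800) = 3587/5000 ≈ 0.717400

1 1/2 9539/10000
2 1 1877/2000
3 3/2 1797/2000
4 2 8523/10000
5 5/2 4043/5000
6 3 7631/10000
7 7/2 3587/5000
DF(1.5y) is solved at step 3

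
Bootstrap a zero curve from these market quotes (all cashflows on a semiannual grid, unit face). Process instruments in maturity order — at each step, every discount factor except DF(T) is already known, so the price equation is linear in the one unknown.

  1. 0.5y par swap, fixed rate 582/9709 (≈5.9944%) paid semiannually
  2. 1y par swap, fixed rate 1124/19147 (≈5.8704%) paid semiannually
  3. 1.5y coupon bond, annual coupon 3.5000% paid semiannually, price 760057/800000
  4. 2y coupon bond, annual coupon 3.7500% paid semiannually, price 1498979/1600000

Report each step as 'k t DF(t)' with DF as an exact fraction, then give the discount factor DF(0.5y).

1 1/2 9709/10000
2 1 4719/5000
3 3/2 563/625
4 2 4339/5000
DF(0.5y) = 9709/10000 ≈ 0.970900

step 1 [0.5y] swap r/2=291/9709: DF=(1 − 291/9709·(0))/(1+291/9709) = 9709/10000 ≈ 0.970900
step 2 [1y] swap r/2=562/19147: DF=(1 − 562/19147·(0.970900))/(1+562/19147) = 4719/5000 ≈ 0.943800
step 3 [1.5y] bond c/2=7/400: DF=(760057/800000 − 7/400·(0.970900+0.943800))/(1+7/400) = 563/625 ≈ 0.900800
step 4 [2y] bond c/2=3/160: DF=(1498979/1600000 − 3/160·(0.970900+0.943800+0.900800))/(1+3/160) = 4339/5000 ≈ 0.867800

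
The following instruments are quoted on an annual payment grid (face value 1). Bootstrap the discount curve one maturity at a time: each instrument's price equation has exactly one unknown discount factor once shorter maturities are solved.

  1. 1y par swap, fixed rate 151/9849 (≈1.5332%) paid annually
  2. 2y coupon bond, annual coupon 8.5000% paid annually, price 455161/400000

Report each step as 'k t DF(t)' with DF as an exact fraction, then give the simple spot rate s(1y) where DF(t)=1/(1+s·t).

step 1 [1y] swap r/1=151/9849: DF=(1 − 151/9849·(0))/(1+151/9849) = 9849/10000 ≈ 0.984900
step 2 [2y] bond c/1=17/200: DF=(455161/400000 − 17/200·(0.984900))/(1+17/200) = 2429/2500 ≈ 0.971600

1 1 9849/10000
2 2 2429/2500
s(1y) = (1/(9849/10000) − 1)/(1) = 151/9849 ≈ 1.5332%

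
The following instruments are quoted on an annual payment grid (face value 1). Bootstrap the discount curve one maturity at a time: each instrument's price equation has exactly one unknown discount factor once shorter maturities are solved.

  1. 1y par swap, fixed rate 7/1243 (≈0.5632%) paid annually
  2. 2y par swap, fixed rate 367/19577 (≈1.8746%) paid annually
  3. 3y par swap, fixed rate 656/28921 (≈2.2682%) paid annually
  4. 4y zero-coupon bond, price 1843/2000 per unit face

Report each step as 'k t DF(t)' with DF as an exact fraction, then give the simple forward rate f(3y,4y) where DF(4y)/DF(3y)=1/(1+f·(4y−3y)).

1 1 1243/1250
2 2 9633/10000
3 3 584/625
4 4 1843/2000
f(3y,4y) = ((584/625)/(1843/2000) − 1)/(1) = 129/9215 ≈ 1.3999%

step 1 [1y] swap r/1=7/1243: DF=(1 − 7/1243·(0))/(1+7/1243) = 1243/1250 ≈ 0.994400
step 2 [2y] swap r/1=367/19577: DF=(1 − 367/19577·(0.994400))/(1+367/19577) = 9633/10000 ≈ 0.963300
step 3 [3y] swap r/1=656/28921: DF=(1 − 656/28921·(0.994400+0.963300))/(1+656/28921) = 584/625 ≈ 0.934400
step 4 [4y] zero: DF = P = 1843/2000 ≈ 0.921500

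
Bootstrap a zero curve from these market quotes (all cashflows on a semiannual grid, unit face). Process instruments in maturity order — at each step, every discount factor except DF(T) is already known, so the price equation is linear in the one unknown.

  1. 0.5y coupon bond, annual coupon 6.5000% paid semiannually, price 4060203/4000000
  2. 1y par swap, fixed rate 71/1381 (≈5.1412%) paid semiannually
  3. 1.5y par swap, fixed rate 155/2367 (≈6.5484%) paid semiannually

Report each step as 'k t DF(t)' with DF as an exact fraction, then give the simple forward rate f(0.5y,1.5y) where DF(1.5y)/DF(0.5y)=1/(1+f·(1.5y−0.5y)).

1 1/2 9831/10000
2 1 9503/10000
3 3/2 907/1000
f(0.5y,1.5y) = ((9831/10000)/(907/1000) − 1)/(1) = 761/9070 ≈ 8.3903%

step 1 [0.5y] bond c/2=13/400: DF=(4060203/4000000 − 13/400·(0))/(1+13/400) = 9831/10000 ≈ 0.983100
step 2 [1y] swap r/2=71/2762: DF=(1 − 71/2762·(0.983100))/(1+71/2762) = 9503/10000 ≈ 0.950300
step 3 [1.5y] swap r/2=155/4734: DF=(1 − 155/4734·(0.983100+0.950300))/(1+155/4734) = 907/1000 ≈ 0.907000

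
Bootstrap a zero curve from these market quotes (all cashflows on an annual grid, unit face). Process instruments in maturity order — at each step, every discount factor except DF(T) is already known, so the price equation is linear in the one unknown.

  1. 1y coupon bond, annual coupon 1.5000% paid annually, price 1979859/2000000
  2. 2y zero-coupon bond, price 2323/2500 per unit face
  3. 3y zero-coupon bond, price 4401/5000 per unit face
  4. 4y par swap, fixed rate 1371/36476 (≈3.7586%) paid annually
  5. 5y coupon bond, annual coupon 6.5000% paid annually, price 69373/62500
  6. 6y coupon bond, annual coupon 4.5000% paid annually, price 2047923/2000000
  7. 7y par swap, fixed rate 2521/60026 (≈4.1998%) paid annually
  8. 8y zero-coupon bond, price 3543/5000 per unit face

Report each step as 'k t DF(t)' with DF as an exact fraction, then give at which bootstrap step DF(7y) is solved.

1 1 9753/10000
2 2 2323/2500
3 3 4401/5000
4 4 8629/10000
5 5 2049/2500
6 6 63/80
7 7 7479/10000
8 8 3543/5000
DF(7y) is solved at step 7

step 1 [1y] bond c/1=3/200: DF=(1979859/2000000 − 3/200·(0))/(1+3/200) = 9753/10000 ≈ 0.975300
step 2 [2y] zero: DF = P = 2323/2500 ≈ 0.929200
step 3 [3y] zero: DF = P = 4401/5000 ≈ 0.880200
step 4 [4y] swap r/1=1371/36476: DF=(1 − 1371/36476·(0.975300+0.929200+0.880200))/(1+1371/36476) = 8629/10000 ≈ 0.862900
step 5 [5y] bond c/1=13/200: DF=(69373/62500 − 13/200·(0.975300+0.929200+0.880200+0.862900))/(1+13/200) = 2049/2500 ≈ 0.819600
step 6 [6y] bond c/1=9/200: DF=(2047923/2000000 − 9/200·(0.975300+0.929200+0.880200+0.862900+0.819600))/(1+9/200) = 63/80 ≈ 0.787500
step 7 [7y] swap r/1=2521/60026: DF=(1 − 2521/60026·(0.975300+0.929200+0.880200+0.862900+0.819600+0.787500))/(1+2521/60026) = 7479/10000 ≈ 0.747900
step 8 [8y] zero: DF = P = 3543/5000 ≈ 0.708600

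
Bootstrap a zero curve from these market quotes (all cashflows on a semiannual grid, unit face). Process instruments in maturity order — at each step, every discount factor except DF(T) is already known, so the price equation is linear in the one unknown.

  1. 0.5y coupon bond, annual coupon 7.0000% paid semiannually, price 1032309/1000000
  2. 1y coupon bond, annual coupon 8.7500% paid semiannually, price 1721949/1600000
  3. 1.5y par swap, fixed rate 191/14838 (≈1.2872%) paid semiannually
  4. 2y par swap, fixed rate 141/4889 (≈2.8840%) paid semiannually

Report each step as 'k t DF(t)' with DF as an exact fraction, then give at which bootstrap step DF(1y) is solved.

1 1/2 4987/5000
2 1 9893/10000
3 3/2 9809/10000
4 2 2359/2500
DF(1y) is solved at step 2

step 1 [0.5y] bond c/2=7/200: DF=(1032309/1000000 − 7/200·(0))/(1+7/200) = 4987/5000 ≈ 0.997400
step 2 [1y] bond c/2=7/160: DF=(1721949/1600000 − 7/160·(0.997400))/(1+7/160) = 9893/10000 ≈ 0.989300
step 3 [1.5y] swap r/2=191/29676: DF=(1 − 191/29676·(0.997400+0.989300))/(1+191/29676) = 9809/10000 ≈ 0.980900
step 4 [2y] swap r/2=141/9778: DF=(1 − 141/9778·(0.997400+0.989300+0.980900))/(1+141/9778) = 2359/2500 ≈ 0.943600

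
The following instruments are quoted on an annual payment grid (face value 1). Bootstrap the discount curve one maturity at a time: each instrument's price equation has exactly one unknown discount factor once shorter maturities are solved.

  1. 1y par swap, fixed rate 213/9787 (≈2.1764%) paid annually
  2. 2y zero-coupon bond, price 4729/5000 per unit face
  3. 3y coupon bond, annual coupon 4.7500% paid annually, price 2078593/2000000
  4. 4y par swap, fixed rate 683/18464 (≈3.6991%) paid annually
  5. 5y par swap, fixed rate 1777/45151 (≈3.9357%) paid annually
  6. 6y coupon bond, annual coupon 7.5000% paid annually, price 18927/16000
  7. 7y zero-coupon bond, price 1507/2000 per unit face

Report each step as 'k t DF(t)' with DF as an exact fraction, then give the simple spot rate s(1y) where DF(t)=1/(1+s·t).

step 1 [1y] swap r/1=213/9787: DF=(1 − 213/9787·(0))/(1+213/9787) = 9787/10000 ≈ 0.978700
step 2 [2y] zero: DF = P = 4729/5000 ≈ 0.945800
step 3 [3y] bond c/1=19/400: DF=(2078593/2000000 − 19/400·(0.978700+0.945800))/(1+19/400) = 9049/10000 ≈ 0.904900
step 4 [4y] swap r/1=683/18464: DF=(1 − 683/18464·(0.978700+0.945800+0.904900))/(1+683/18464) = 4317/5000 ≈ 0.863400
step 5 [5y] swap r/1=1777/45151: DF=(1 − 1777/45151·(0.978700+0.945800+0.904900+0.863400))/(1+1777/45151) = 8223/10000 ≈ 0.822300
step 6 [6y] bond c/1=3/40: DF=(18927/16000 − 3/40·(0.978700+0.945800+0.904900+0.863400+0.822300))/(1+3/40) = 3927/5000 ≈ 0.785400
step 7 [7y] zero: DF = P = 1507/2000 ≈ 0.753500

1 1 9787/10000
2 2 4729/5000
3 3 9049/10000
4 4 4317/5000
5 5 8223/10000
6 6 3927/5000
7 7 1507/2000
s(1y) = (1/(9787/10000) − 1)/(1) = 213/9787 ≈ 2.1764%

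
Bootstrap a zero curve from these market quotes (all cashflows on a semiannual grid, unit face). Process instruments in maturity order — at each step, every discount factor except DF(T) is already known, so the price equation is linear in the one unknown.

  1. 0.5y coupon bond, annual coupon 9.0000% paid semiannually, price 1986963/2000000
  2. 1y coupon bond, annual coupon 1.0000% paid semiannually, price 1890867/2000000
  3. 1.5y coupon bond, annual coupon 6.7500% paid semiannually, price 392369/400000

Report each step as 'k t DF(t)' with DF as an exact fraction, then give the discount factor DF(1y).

1 1/2 9507/10000
2 1 117/125
3 3/2 8873/10000
DF(1y) = 117/125 ≈ 0.936000

step 1 [0.5y] bond c/2=9/200: DF=(1986963/2000000 − 9/200·(0))/(1+9/200) = 9507/10000 ≈ 0.950700
step 2 [1y] bond c/2=1/200: DF=(1890867/2000000 − 1/200·(0.950700))/(1+1/200) = 117/125 ≈ 0.936000
step 3 [1.5y] bond c/2=27/800: DF=(392369/400000 − 27/800·(0.950700+0.936000))/(1+27/800) = 8873/10000 ≈ 0.887300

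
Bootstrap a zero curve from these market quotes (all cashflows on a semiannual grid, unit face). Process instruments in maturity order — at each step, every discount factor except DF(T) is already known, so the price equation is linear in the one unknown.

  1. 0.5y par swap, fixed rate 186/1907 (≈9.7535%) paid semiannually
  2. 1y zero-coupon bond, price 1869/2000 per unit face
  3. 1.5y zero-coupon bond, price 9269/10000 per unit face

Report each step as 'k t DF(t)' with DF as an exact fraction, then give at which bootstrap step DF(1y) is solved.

step 1 [0.5y] swap r/2=93/1907: DF=(1 − 93/1907·(0))/(1+93/1907) = 1907/2000 ≈ 0.953500
step 2 [1y] zero: DF = P = 1869/2000 ≈ 0.934500
step 3 [1.5y] zero: DF = P = 9269/10000 ≈ 0.926900

1 1/2 1907/2000
2 1 1869/2000
3 3/2 9269/10000
DF(1y) is solved at step 2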